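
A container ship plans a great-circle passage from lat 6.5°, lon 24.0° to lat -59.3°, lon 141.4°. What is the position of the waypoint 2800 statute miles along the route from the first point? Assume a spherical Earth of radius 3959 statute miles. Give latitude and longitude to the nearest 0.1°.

≈ lat -28.7°, lon 44.8°

Write both endpoints as unit vectors p₁, p₂ with components (cos φ cos λ, cos φ sin λ, sin φ).
The central angle between the endpoints is δ = arccos(p₁·p₂) ≈ 1.908 rad (109.3°). The total great-circle distance is δ·R ≈ 1.908 × 3959 ≈ 7553 mi, so the target fraction is f = 2800/7553 ≈ 0.371.
Interpolate at f ≈ 0.371 with slerp weights a = sin((1−f)δ)/sin δ ≈ 0.988, b = sin(fδ)/sin δ ≈ 0.689.
p = a·p₁ + b·p₂ ≈ (0.622, 0.619, -0.480); φ = arcsin(p_z) ≈ -28.70°, λ = atan2(p_y, p_x) ≈ 44.84°.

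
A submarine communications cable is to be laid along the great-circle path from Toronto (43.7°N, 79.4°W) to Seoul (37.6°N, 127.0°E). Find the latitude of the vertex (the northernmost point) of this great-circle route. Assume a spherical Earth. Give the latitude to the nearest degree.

≈ 75°N

The great circle lies in the plane with unit normal n̂ = (p₁ × p₂)/|p₁ × p₂|.
Here n̂_z ≈ -0.256; the vertex latitude is φ_max = arccos|n̂_z| ≈ 75.2°.
Check via Clairaut: cos φ_max = |cos φ₁| · sin C = cos(43.7°)·sin(20.7°) ≈ 0.256, again giving ≈ 75.2°.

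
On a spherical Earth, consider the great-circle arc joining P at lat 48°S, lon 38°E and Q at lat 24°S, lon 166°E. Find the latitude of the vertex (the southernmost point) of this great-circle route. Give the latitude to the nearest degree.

≈ 61°S

The great circle lies in the plane with unit normal n̂ = (p₁ × p₂)/|p₁ × p₂|.
Here n̂_z ≈ +0.483; the vertex latitude is φ_max = arccos|n̂_z| ≈ 61.1°.
Check via Clairaut: cos φ_max = |cos φ₁| · sin C = cos(48.0°)·sin(133.8°) ≈ 0.483, again giving ≈ 61.1°.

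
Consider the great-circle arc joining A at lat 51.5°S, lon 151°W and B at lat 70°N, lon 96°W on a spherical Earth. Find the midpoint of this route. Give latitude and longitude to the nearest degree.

Convert each endpoint to a unit vector on the sphere (x = cos φ cos λ, y = cos φ sin λ, z = sin φ).
The central angle between the endpoints is δ = arccos(p₁·p₂) ≈ 2.231 rad (127.8°).
Interpolate at f = 1/2 with slerp weights a = sin((1−f)δ)/sin δ ≈ 1.137, b = sin(fδ)/sin δ ≈ 1.137.
p = a·p₁ + b·p₂ ≈ (-0.660, -0.730, 0.179); φ = arcsin(p_z) ≈ 10.29°, λ = atan2(p_y, p_x) ≈ -132.11°.

≈ lat 10°N, lon 132°W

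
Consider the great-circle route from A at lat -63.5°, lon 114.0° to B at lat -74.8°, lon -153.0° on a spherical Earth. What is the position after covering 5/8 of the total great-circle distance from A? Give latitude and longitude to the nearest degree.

≈ lat -76°, lon 160°

Write both endpoints as unit vectors p₁, p₂ with components (cos φ cos λ, cos φ sin λ, sin φ).
The central angle between the endpoints is δ = arccos(p₁·p₂) ≈ 0.540 rad (31.0°).
Interpolate at f = 5/8 with slerp weights a = sin((1−f)δ)/sin δ ≈ 0.391, b = sin(fδ)/sin δ ≈ 0.644.
p = a·p₁ + b·p₂ ≈ (-0.221, 0.083, -0.972); φ = arcsin(p_z) ≈ -76.32°, λ = atan2(p_y, p_x) ≈ 159.50°.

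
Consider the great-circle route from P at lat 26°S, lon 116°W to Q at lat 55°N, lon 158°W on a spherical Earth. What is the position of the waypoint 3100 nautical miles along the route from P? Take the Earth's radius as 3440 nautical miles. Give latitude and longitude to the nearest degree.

≈ lat 22°N, lon 135°W

Convert each endpoint to a unit vector on the sphere (x = cos φ cos λ, y = cos φ sin λ, z = sin φ).
The central angle between the endpoints is δ = arccos(p₁·p₂) ≈ 1.547 rad (88.6°). The total great-circle distance is δ·R ≈ 1.547 × 3440 ≈ 5321 nmi, so the target fraction is f = 3100/5321 ≈ 0.583.
Interpolate at f ≈ 0.583 with slerp weights a = sin((1−f)δ)/sin δ ≈ 0.602, b = sin(fδ)/sin δ ≈ 0.784.
p = a·p₁ + b·p₂ ≈ (-0.654, -0.655, 0.379); φ = arcsin(p_z) ≈ 22.25°, λ = atan2(p_y, p_x) ≈ -134.98°.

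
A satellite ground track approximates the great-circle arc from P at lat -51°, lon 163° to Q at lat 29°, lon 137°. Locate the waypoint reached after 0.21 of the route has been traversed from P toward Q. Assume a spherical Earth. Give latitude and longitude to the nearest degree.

Write both endpoints as unit vectors p₁, p₂ with components (cos φ cos λ, cos φ sin λ, sin φ).
The central angle between the endpoints is δ = arccos(p₁·p₂) ≈ 1.453 rad (83.2°).
Interpolate at f = 0.21 with slerp weights a = sin((1−f)δ)/sin δ ≈ 0.918, b = sin(fδ)/sin δ ≈ 0.302.
p = a·p₁ + b·p₂ ≈ (-0.746, 0.349, -0.567); φ = arcsin(p_z) ≈ -34.54°, λ = atan2(p_y, p_x) ≈ 154.91°.

≈ lat -35°, lon 155°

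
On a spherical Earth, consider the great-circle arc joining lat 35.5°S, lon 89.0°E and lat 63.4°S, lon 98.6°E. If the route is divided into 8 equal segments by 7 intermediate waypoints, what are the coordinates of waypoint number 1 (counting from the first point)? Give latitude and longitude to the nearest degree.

≈ lat 39°S, lon 90°E

Write both endpoints as unit vectors p₁, p₂ with components (cos φ cos λ, cos φ sin λ, sin φ).
The central angle between the endpoints is δ = arccos(p₁·p₂) ≈ 0.498 rad (28.5°).
Interpolate at f = 1/8 with slerp weights a = sin((1−f)δ)/sin δ ≈ 0.884, b = sin(fδ)/sin δ ≈ 0.130.
p = a·p₁ + b·p₂ ≈ (0.004, 0.777, -0.630); φ = arcsin(p_z) ≈ -39.02°, λ = atan2(p_y, p_x) ≈ 89.72°.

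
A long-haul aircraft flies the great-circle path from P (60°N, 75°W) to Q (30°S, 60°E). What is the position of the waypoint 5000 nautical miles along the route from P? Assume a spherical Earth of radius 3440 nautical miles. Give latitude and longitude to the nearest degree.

The haversine formula gives a central angle δ ≈ 2.403 rad (137.7°) between the endpoints. The total great-circle distance is δ·R ≈ 2.403 × 3440 ≈ 8265 nmi, so the target fraction is f = 5000/8265 ≈ 0.605.
Interpolate at f ≈ 0.605 with slerp weights a = sin((1−f)δ)/sin δ ≈ 1.207, b = sin(fδ)/sin δ ≈ 1.475.
p = a·p₁ + b·p₂ ≈ (0.795, 0.523, 0.308); φ = arcsin(p_z) ≈ 17.94°, λ = atan2(p_y, p_x) ≈ 33.35°.

≈ (18°N, 33°E)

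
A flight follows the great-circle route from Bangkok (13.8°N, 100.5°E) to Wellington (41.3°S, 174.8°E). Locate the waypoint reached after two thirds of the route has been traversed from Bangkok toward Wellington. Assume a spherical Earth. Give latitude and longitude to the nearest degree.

≈ (27°S, 144°E)

Write both endpoints as unit vectors p₁, p₂ with components (cos φ cos λ, cos φ sin λ, sin φ).
The central angle between the endpoints is δ = arccos(p₁·p₂) ≈ 1.531 rad (87.7°).
Interpolate at f = 2/3 with slerp weights a = sin((1−f)δ)/sin δ ≈ 0.489, b = sin(fδ)/sin δ ≈ 0.853.
p = a·p₁ + b·p₂ ≈ (-0.725, 0.525, -0.446); φ = arcsin(p_z) ≈ -26.51°, λ = atan2(p_y, p_x) ≈ 144.09°.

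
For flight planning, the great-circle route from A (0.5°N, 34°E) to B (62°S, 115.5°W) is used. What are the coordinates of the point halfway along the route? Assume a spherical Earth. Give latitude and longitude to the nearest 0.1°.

≈ (53.7°S, 12.2°E)

Convert each endpoint to a unit vector on the sphere (x = cos φ cos λ, y = cos φ sin λ, z = sin φ).
The central angle between the endpoints is δ = arccos(p₁·p₂) ≈ 1.996 rad (114.3°).
Interpolate at f = 1/2 with slerp weights a = sin((1−f)δ)/sin δ ≈ 0.922, b = sin(fδ)/sin δ ≈ 0.922.
p = a·p₁ + b·p₂ ≈ (0.578, 0.125, -0.806); φ = arcsin(p_z) ≈ -53.74°, λ = atan2(p_y, p_x) ≈ 12.19°.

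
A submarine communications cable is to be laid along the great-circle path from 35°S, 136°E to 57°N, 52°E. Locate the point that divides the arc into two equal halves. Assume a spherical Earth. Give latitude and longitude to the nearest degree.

Write both endpoints as unit vectors p₁, p₂ with components (cos φ cos λ, cos φ sin λ, sin φ).
The central angle between the endpoints is δ = arccos(p₁·p₂) ≈ 2.020 rad (115.7°).
Interpolate at f = 1/2 with slerp weights a = sin((1−f)δ)/sin δ ≈ 0.940, b = sin(fδ)/sin δ ≈ 0.940.
p = a·p₁ + b·p₂ ≈ (-0.239, 0.939, 0.249); φ = arcsin(p_z) ≈ 14.43°, λ = atan2(p_y, p_x) ≈ 104.27°.

≈ 14°N, 104°E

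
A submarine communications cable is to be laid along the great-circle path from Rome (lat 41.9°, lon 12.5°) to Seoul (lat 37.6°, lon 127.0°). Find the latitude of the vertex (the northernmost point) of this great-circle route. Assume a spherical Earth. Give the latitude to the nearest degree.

≈ 57°

The great circle lies in the plane with unit normal n̂ = (p₁ × p₂)/|p₁ × p₂|.
Here n̂_z ≈ +0.544; the vertex latitude is φ_max = arccos|n̂_z| ≈ 57.1°.
Check via Clairaut: cos φ_max = |cos φ₁| · sin C = cos(41.9°)·sin(46.9°) ≈ 0.544, again giving ≈ 57.1°.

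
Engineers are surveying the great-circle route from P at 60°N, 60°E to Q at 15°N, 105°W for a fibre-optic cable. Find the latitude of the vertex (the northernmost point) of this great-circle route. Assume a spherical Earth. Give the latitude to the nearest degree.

The great circle lies in the plane with unit normal n̂ = (p₁ × p₂)/|p₁ × p₂|.
Here n̂_z ≈ -0.129; the vertex latitude is φ_max = arccos|n̂_z| ≈ 82.6°.
Check via Clairaut: cos φ_max = |cos φ₁| · sin C = cos(60.0°)·sin(14.9°) ≈ 0.129, again giving ≈ 82.6°.

≈ 83°N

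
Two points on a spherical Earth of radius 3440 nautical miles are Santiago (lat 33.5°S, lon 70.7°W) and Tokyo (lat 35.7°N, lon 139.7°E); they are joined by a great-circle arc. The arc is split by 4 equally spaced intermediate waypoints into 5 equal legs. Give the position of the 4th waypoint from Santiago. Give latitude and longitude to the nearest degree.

Convert each endpoint to a unit vector on the sphere (x = cos φ cos λ, y = cos φ sin λ, z = sin φ).
The central angle between the endpoints is δ = arccos(p₁·p₂) ≈ 2.705 rad (155.0°).
Interpolate at f = 4/5 with slerp weights a = sin((1−f)δ)/sin δ ≈ 1.218, b = sin(fδ)/sin δ ≈ 1.961.
p = a·p₁ + b·p₂ ≈ (-0.879, 0.071, 0.472); φ = arcsin(p_z) ≈ 28.17°, λ = atan2(p_y, p_x) ≈ 175.35°.

≈ lat 28°N, lon 175°E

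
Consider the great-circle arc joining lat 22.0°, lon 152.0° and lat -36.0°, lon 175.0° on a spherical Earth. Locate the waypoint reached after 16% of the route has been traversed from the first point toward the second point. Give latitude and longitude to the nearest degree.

≈ lat 13°, lon 156°

Write both endpoints as unit vectors p₁, p₂ with components (cos φ cos λ, cos φ sin λ, sin φ).
The central angle between the endpoints is δ = arccos(p₁·p₂) ≈ 1.081 rad (61.9°).
Interpolate at f = 0.16 with slerp weights a = sin((1−f)δ)/sin δ ≈ 0.893, b = sin(fδ)/sin δ ≈ 0.195.
p = a·p₁ + b·p₂ ≈ (-0.889, 0.403, 0.220); φ = arcsin(p_z) ≈ 12.71°, λ = atan2(p_y, p_x) ≈ 155.62°.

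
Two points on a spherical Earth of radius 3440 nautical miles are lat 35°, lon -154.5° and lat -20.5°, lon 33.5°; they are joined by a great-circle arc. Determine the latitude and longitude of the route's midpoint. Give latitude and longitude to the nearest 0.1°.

Write both endpoints as unit vectors p₁, p₂ with components (cos φ cos λ, cos φ sin λ, sin φ).
The central angle between the endpoints is δ = arccos(p₁·p₂) ≈ 2.860 rad (163.9°).
Interpolate at f = 1/2 with slerp weights a = sin((1−f)δ)/sin δ ≈ 3.566, b = sin(fδ)/sin δ ≈ 3.566.
p = a·p₁ + b·p₂ ≈ (0.149, 0.586, 0.797); φ = arcsin(p_z) ≈ 52.80°, λ = atan2(p_y, p_x) ≈ 75.75°.

≈ lat 52.8°, lon 75.8°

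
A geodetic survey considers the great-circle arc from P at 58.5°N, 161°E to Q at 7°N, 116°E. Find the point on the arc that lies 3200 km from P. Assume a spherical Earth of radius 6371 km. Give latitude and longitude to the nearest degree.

≈ 37°N, 133°E

The haversine formula gives a central angle δ ≈ 1.081 rad (61.9°) between the endpoints. The total great-circle distance is δ·R ≈ 1.081 × 6371 ≈ 6886 km, so the target fraction is f = 3200/6886 ≈ 0.465.
Interpolate at f ≈ 0.465 with slerp weights a = sin((1−f)δ)/sin δ ≈ 0.620, b = sin(fδ)/sin δ ≈ 0.546.
p = a·p₁ + b·p₂ ≈ (-0.544, 0.592, 0.595); φ = arcsin(p_z) ≈ 36.50°, λ = atan2(p_y, p_x) ≈ 132.55°.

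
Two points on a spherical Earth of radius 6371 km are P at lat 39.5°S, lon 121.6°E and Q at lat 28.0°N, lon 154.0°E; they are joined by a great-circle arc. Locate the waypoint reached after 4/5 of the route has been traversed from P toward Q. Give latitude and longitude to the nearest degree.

≈ lat 15°N, lon 147°E

Convert each endpoint to a unit vector on the sphere (x = cos φ cos λ, y = cos φ sin λ, z = sin φ).
The central angle between the endpoints is δ = arccos(p₁·p₂) ≈ 1.291 rad (73.9°).
Interpolate at f = 4/5 with slerp weights a = sin((1−f)δ)/sin δ ≈ 0.266, b = sin(fδ)/sin δ ≈ 0.893.
p = a·p₁ + b·p₂ ≈ (-0.816, 0.520, 0.250); φ = arcsin(p_z) ≈ 14.51°, λ = atan2(p_y, p_x) ≈ 147.49°.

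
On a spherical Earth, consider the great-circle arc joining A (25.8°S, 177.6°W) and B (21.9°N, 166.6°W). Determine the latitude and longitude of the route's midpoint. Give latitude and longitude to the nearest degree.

Convert each endpoint to a unit vector on the sphere (x = cos φ cos λ, y = cos φ sin λ, z = sin φ).
The central angle between the endpoints is δ = arccos(p₁·p₂) ≈ 0.853 rad (48.9°).
Interpolate at f = 1/2 with slerp weights a = sin((1−f)δ)/sin δ ≈ 0.549, b = sin(fδ)/sin δ ≈ 0.549.
p = a·p₁ + b·p₂ ≈ (-0.990, -0.139, -0.034); φ = arcsin(p_z) ≈ -1.96°, λ = atan2(p_y, p_x) ≈ -172.02°.

≈ (2°S, 172°W)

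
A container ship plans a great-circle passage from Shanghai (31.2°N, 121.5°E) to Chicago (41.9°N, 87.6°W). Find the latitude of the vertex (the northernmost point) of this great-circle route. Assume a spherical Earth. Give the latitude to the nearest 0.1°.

≈ 71.5°N

The great circle lies in the plane with unit normal n̂ = (p₁ × p₂)/|p₁ × p₂|.
Here n̂_z ≈ +0.317; the vertex latitude is φ_max = arccos|n̂_z| ≈ 71.5°.
Check via Clairaut: cos φ_max = |cos φ₁| · sin C = cos(31.2°)·sin(21.7°) ≈ 0.317, again giving ≈ 71.5°.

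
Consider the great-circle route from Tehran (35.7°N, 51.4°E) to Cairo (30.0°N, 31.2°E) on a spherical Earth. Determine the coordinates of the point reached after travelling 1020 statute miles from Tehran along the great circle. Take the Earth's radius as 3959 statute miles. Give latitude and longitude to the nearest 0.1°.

≈ (31.2°N, 34.5°E)

Write both endpoints as unit vectors p₁, p₂ with components (cos φ cos λ, cos φ sin λ, sin φ).
The central angle between the endpoints is δ = arccos(p₁·p₂) ≈ 0.312 rad (17.9°). The total great-circle distance is δ·R ≈ 0.312 × 3959 ≈ 1234 mi, so the target fraction is f = 1020/1234 ≈ 0.826.
Interpolate at f ≈ 0.826 with slerp weights a = sin((1−f)δ)/sin δ ≈ 0.176, b = sin(fδ)/sin δ ≈ 0.831.
p = a·p₁ + b·p₂ ≈ (0.705, 0.485, 0.518); φ = arcsin(p_z) ≈ 31.21°, λ = atan2(p_y, p_x) ≈ 34.51°.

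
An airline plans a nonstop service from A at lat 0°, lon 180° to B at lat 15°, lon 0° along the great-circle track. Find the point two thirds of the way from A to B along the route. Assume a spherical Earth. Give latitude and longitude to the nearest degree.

≈ lat 70°, lon 0°

Write both endpoints as unit vectors p₁, p₂ with components (cos φ cos λ, cos φ sin λ, sin φ).
The central angle between the endpoints is δ = arccos(p₁·p₂) ≈ 2.880 rad (165.0°).
Interpolate at f = 2/3 with slerp weights a = sin((1−f)δ)/sin δ ≈ 3.165, b = sin(fδ)/sin δ ≈ 3.631.
p = a·p₁ + b·p₂ ≈ (0.342, 0.000, 0.940); φ = arcsin(p_z) ≈ 70.00°, λ = atan2(p_y, p_x) ≈ 0.00°.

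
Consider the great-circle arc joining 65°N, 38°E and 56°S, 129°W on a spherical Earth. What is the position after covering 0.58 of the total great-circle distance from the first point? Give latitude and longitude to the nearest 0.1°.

Write both endpoints as unit vectors p₁, p₂ with components (cos φ cos λ, cos φ sin λ, sin φ).
The central angle between the endpoints is δ = arccos(p₁·p₂) ≈ 2.950 rad (169.0°).
Interpolate at f = 0.58 with slerp weights a = sin((1−f)δ)/sin δ ≈ 4.955, b = sin(fδ)/sin δ ≈ 5.190.
p = a·p₁ + b·p₂ ≈ (-0.176, -0.966, 0.188); φ = arcsin(p_z) ≈ 10.85°, λ = atan2(p_y, p_x) ≈ -100.34°.

≈ 10.8°N, 100.3°W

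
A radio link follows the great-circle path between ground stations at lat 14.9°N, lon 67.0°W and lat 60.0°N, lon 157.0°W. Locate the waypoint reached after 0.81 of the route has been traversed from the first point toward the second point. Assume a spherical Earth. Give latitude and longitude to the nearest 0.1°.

Write both endpoints as unit vectors p₁, p₂ with components (cos φ cos λ, cos φ sin λ, sin φ).
The central angle between the endpoints is δ = arccos(p₁·p₂) ≈ 1.346 rad (77.1°).
Interpolate at f = 0.81 with slerp weights a = sin((1−f)δ)/sin δ ≈ 0.260, b = sin(fδ)/sin δ ≈ 0.910.
p = a·p₁ + b·p₂ ≈ (-0.321, -0.409, 0.855); φ = arcsin(p_z) ≈ 58.71°, λ = atan2(p_y, p_x) ≈ -128.13°.

≈ lat 58.7°N, lon 128.1°W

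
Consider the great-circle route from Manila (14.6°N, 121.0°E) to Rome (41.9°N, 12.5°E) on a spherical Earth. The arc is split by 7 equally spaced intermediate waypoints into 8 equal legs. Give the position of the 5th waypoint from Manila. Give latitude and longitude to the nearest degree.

From cos δ = sin φ₁ sin φ₂ + cos φ₁ cos φ₂ cos Δλ, the central angle is δ ≈ 1.631 rad (93.5°).
Interpolate at f = 5/8 with slerp weights a = sin((1−f)δ)/sin δ ≈ 0.575, b = sin(fδ)/sin δ ≈ 0.853.
p = a·p₁ + b·p₂ ≈ (0.333, 0.615, 0.715); φ = arcsin(p_z) ≈ 45.63°, λ = atan2(p_y, p_x) ≈ 61.52°.

≈ 46°N, 62°E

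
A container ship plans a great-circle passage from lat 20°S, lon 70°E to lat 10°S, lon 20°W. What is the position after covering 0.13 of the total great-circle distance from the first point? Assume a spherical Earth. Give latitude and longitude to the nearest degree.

≈ lat 21°S, lon 58°E

Convert each endpoint to a unit vector on the sphere (x = cos φ cos λ, y = cos φ sin λ, z = sin φ).
The central angle between the endpoints is δ = arccos(p₁·p₂) ≈ 1.511 rad (86.6°).
Interpolate at f = 0.13 with slerp weights a = sin((1−f)δ)/sin δ ≈ 0.969, b = sin(fδ)/sin δ ≈ 0.196.
p = a·p₁ + b·p₂ ≈ (0.492, 0.790, -0.365); φ = arcsin(p_z) ≈ -21.43°, λ = atan2(p_y, p_x) ≈ 58.06°.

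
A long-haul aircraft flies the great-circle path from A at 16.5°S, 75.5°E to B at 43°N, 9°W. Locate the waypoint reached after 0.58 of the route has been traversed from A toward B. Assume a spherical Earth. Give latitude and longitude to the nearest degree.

≈ 23°N, 34°E

From cos δ = sin φ₁ sin φ₂ + cos φ₁ cos φ₂ cos Δλ, the central angle is δ ≈ 1.698 rad (97.3°).
Interpolate at f = 0.58 with slerp weights a = sin((1−f)δ)/sin δ ≈ 0.659, b = sin(fδ)/sin δ ≈ 0.840.
p = a·p₁ + b·p₂ ≈ (0.765, 0.516, 0.385); φ = arcsin(p_z) ≈ 22.67°, λ = atan2(p_y, p_x) ≈ 34.00°.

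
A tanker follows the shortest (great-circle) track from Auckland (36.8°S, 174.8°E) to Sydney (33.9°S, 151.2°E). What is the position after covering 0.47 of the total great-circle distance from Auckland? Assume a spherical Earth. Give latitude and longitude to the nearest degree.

≈ (36°S, 163°E)

The haversine formula gives a central angle δ ≈ 0.339 rad (19.4°) between the endpoints.
Interpolate at f = 0.47 with slerp weights a = sin((1−f)δ)/sin δ ≈ 0.537, b = sin(fδ)/sin δ ≈ 0.477.
p = a·p₁ + b·p₂ ≈ (-0.776, 0.230, -0.588); φ = arcsin(p_z) ≈ -36.02°, λ = atan2(p_y, p_x) ≈ 163.50°.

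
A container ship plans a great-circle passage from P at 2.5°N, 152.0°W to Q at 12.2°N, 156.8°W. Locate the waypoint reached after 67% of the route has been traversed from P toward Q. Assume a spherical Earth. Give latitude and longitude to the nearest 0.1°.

Write both endpoints as unit vectors p₁, p₂ with components (cos φ cos λ, cos φ sin λ, sin φ).
The central angle between the endpoints is δ = arccos(p₁·p₂) ≈ 0.189 rad (10.8°).
Interpolate at f = 0.67 with slerp weights a = sin((1−f)δ)/sin δ ≈ 0.332, b = sin(fδ)/sin δ ≈ 0.672.
p = a·p₁ + b·p₂ ≈ (-0.897, -0.414, 0.157); φ = arcsin(p_z) ≈ 9.01°, λ = atan2(p_y, p_x) ≈ -155.19°.

≈ 9.0°N, 155.2°W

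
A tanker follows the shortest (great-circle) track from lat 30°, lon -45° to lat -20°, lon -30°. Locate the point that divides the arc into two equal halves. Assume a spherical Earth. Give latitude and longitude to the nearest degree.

≈ lat 5°, lon -37°

The haversine formula gives a central angle δ ≈ 0.908 rad (52.0°) between the endpoints.
Interpolate at f = 1/2 with slerp weights a = sin((1−f)δ)/sin δ ≈ 0.556, b = sin(fδ)/sin δ ≈ 0.556.
p = a·p₁ + b·p₂ ≈ (0.794, -0.602, 0.088); φ = arcsin(p_z) ≈ 5.04°, λ = atan2(p_y, p_x) ≈ -37.19°.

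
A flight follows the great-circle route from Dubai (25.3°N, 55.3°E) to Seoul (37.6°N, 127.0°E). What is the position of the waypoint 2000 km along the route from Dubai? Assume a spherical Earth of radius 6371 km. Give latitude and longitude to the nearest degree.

Convert each endpoint to a unit vector on the sphere (x = cos φ cos λ, y = cos φ sin λ, z = sin φ).
The central angle between the endpoints is δ = arccos(p₁·p₂) ≈ 1.064 rad (60.9°). The total great-circle distance is δ·R ≈ 1.064 × 6371 ≈ 6777 km, so the target fraction is f = 2000/6777 ≈ 0.295.
Interpolate at f ≈ 0.295 with slerp weights a = sin((1−f)δ)/sin δ ≈ 0.780, b = sin(fδ)/sin δ ≈ 0.353.
p = a·p₁ + b·p₂ ≈ (0.233, 0.803, 0.549); φ = arcsin(p_z) ≈ 33.28°, λ = atan2(p_y, p_x) ≈ 73.83°.

≈ 33°N, 74°E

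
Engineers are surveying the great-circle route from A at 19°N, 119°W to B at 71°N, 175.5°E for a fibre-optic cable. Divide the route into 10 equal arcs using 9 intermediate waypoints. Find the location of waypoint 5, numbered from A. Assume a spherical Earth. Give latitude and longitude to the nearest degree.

Write both endpoints as unit vectors p₁, p₂ with components (cos φ cos λ, cos φ sin λ, sin φ).
The central angle between the endpoints is δ = arccos(p₁·p₂) ≈ 1.120 rad (64.2°).
Interpolate at f = 5/10 with slerp weights a = sin((1−f)δ)/sin δ ≈ 0.590, b = sin(fδ)/sin δ ≈ 0.590.
p = a·p₁ + b·p₂ ≈ (-0.462, -0.473, 0.750); φ = arcsin(p_z) ≈ 48.61°, λ = atan2(p_y, p_x) ≈ -134.33°.

≈ 49°N, 134°W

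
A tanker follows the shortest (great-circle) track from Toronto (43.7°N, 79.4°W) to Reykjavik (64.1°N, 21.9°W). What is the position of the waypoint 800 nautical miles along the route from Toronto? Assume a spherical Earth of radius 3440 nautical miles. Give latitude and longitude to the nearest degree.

Convert each endpoint to a unit vector on the sphere (x = cos φ cos λ, y = cos φ sin λ, z = sin φ).
The central angle between the endpoints is δ = arccos(p₁·p₂) ≈ 0.658 rad (37.7°). The total great-circle distance is δ·R ≈ 0.658 × 3440 ≈ 2264 nmi, so the target fraction is f = 800/2264 ≈ 0.353.
Interpolate at f ≈ 0.353 with slerp weights a = sin((1−f)δ)/sin δ ≈ 0.675, b = sin(fδ)/sin δ ≈ 0.377.
p = a·p₁ + b·p₂ ≈ (0.242, -0.541, 0.805); φ = arcsin(p_z) ≈ 53.64°, λ = atan2(p_y, p_x) ≈ -65.86°.

≈ 54°N, 66°W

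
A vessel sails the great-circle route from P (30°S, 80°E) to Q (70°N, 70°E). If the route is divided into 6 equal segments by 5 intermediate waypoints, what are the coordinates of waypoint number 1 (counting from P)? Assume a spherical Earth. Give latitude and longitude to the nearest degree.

≈ (13°S, 79°E)

The haversine formula gives a central angle δ ≈ 1.750 rad (100.3°) between the endpoints.
Interpolate at f = 1/6 with slerp weights a = sin((1−f)δ)/sin δ ≈ 1.010, b = sin(fδ)/sin δ ≈ 0.292.
p = a·p₁ + b·p₂ ≈ (0.186, 0.955, -0.230); φ = arcsin(p_z) ≈ -13.32°, λ = atan2(p_y, p_x) ≈ 78.98°.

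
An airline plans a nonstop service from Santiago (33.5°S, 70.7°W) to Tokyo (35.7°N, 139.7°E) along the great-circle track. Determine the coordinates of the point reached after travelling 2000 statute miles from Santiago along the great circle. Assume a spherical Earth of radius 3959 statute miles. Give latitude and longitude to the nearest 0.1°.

From cos δ = sin φ₁ sin φ₂ + cos φ₁ cos φ₂ cos Δλ, the central angle is δ ≈ 2.705 rad (155.0°). The total great-circle distance is δ·R ≈ 2.705 × 3959 ≈ 10709 mi, so the target fraction is f = 2000/10709 ≈ 0.187.
Interpolate at f ≈ 0.187 with slerp weights a = sin((1−f)δ)/sin δ ≈ 1.912, b = sin(fδ)/sin δ ≈ 1.144.
p = a·p₁ + b·p₂ ≈ (-0.182, -0.904, -0.388); φ = arcsin(p_z) ≈ -22.80°, λ = atan2(p_y, p_x) ≈ -101.37°.

≈ (22.8°S, 101.4°W)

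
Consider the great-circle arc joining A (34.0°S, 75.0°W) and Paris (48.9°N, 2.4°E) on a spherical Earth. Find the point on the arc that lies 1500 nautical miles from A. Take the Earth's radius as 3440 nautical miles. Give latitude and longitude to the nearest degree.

Write both endpoints as unit vectors p₁, p₂ with components (cos φ cos λ, cos φ sin λ, sin φ).
The central angle between the endpoints is δ = arccos(p₁·p₂) ≈ 1.878 rad (107.6°). The total great-circle distance is δ·R ≈ 1.878 × 3440 ≈ 6461 nmi, so the target fraction is f = 1500/6461 ≈ 0.232.
Interpolate at f ≈ 0.232 with slerp weights a = sin((1−f)δ)/sin δ ≈ 1.040, b = sin(fδ)/sin δ ≈ 0.443.
p = a·p₁ + b·p₂ ≈ (0.514, -0.821, -0.248); φ = arcsin(p_z) ≈ -14.35°, λ = atan2(p_y, p_x) ≈ -57.94°.

≈ (14°S, 58°W)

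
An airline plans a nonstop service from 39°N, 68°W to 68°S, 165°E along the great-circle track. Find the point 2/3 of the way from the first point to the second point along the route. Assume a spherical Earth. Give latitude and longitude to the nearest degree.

≈ 46°S, 109°W

Convert each endpoint to a unit vector on the sphere (x = cos φ cos λ, y = cos φ sin λ, z = sin φ).
The central angle between the endpoints is δ = arccos(p₁·p₂) ≈ 2.432 rad (139.3°).
Interpolate at f = 2/3 with slerp weights a = sin((1−f)δ)/sin δ ≈ 1.113, b = sin(fδ)/sin δ ≈ 1.533.
p = a·p₁ + b·p₂ ≈ (-0.231, -0.653, -0.721); φ = arcsin(p_z) ≈ -46.16°, λ = atan2(p_y, p_x) ≈ -109.47°.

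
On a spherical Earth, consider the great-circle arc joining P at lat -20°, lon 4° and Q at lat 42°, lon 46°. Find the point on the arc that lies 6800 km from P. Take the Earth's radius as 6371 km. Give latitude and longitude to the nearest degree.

Write both endpoints as unit vectors p₁, p₂ with components (cos φ cos λ, cos φ sin λ, sin φ).
The central angle between the endpoints is δ = arccos(p₁·p₂) ≈ 1.276 rad (73.1°). The total great-circle distance is δ·R ≈ 1.276 × 6371 ≈ 8132 km, so the target fraction is f = 6800/8132 ≈ 0.836.
Interpolate at f ≈ 0.836 with slerp weights a = sin((1−f)δ)/sin δ ≈ 0.217, b = sin(fδ)/sin δ ≈ 0.915.
p = a·p₁ + b·p₂ ≈ (0.676, 0.504, 0.538); φ = arcsin(p_z) ≈ 32.56°, λ = atan2(p_y, p_x) ≈ 36.69°.

≈ lat 33°, lon 37°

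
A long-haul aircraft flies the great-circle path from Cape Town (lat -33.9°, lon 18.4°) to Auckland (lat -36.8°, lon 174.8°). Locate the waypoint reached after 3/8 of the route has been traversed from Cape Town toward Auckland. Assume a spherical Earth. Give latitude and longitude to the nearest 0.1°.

Write both endpoints as unit vectors p₁, p₂ with components (cos φ cos λ, cos φ sin λ, sin φ).
The central angle between the endpoints is δ = arccos(p₁·p₂) ≈ 1.849 rad (106.0°).
Interpolate at f = 3/8 with slerp weights a = sin((1−f)δ)/sin δ ≈ 0.952, b = sin(fδ)/sin δ ≈ 0.665.
p = a·p₁ + b·p₂ ≈ (0.219, 0.298, -0.929); φ = arcsin(p_z) ≈ -68.30°, λ = atan2(p_y, p_x) ≈ 53.60°.

≈ lat -68.3°, lon 53.6°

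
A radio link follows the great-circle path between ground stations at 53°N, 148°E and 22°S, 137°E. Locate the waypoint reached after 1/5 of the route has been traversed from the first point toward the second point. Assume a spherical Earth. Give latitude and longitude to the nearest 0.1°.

≈ 38.1°N, 144.5°E

The haversine formula gives a central angle δ ≈ 1.320 rad (75.6°) between the endpoints.
Interpolate at f = 1/5 with slerp weights a = sin((1−f)δ)/sin δ ≈ 0.898, b = sin(fδ)/sin δ ≈ 0.269.
p = a·p₁ + b·p₂ ≈ (-0.641, 0.457, 0.617); φ = arcsin(p_z) ≈ 38.07°, λ = atan2(p_y, p_x) ≈ 144.53°.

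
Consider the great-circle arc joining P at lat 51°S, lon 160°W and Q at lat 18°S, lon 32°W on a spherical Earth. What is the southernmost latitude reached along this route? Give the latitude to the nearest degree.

≈ 62°S

The great circle lies in the plane with unit normal n̂ = (p₁ × p₂)/|p₁ × p₂|.
Here n̂_z ≈ +0.476; the vertex latitude is φ_max = arccos|n̂_z| ≈ 61.6°.
Check via Clairaut: cos φ_max = |cos φ₁| · sin C = cos(51.0°)·sin(130.9°) ≈ 0.476, again giving ≈ 61.6°.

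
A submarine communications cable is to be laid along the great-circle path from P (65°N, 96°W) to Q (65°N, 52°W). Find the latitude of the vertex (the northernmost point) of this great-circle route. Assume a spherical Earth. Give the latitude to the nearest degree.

≈ 67°N

The great circle lies in the plane with unit normal n̂ = (p₁ × p₂)/|p₁ × p₂|.
Here n̂_z ≈ +0.397; the vertex latitude is φ_max = arccos|n̂_z| ≈ 66.6°.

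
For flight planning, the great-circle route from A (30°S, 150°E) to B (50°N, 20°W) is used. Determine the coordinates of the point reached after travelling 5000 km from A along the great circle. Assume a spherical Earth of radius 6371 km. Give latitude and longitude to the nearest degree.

Write both endpoints as unit vectors p₁, p₂ with components (cos φ cos λ, cos φ sin λ, sin φ).
The central angle between the endpoints is δ = arccos(p₁·p₂) ≈ 2.769 rad (158.6°). The total great-circle distance is δ·R ≈ 2.769 × 6371 ≈ 17639 km, so the target fraction is f = 5000/17639 ≈ 0.283.
Interpolate at f ≈ 0.283 with slerp weights a = sin((1−f)δ)/sin δ ≈ 2.513, b = sin(fδ)/sin δ ≈ 1.939.
p = a·p₁ + b·p₂ ≈ (-0.714, 0.662, 0.229); φ = arcsin(p_z) ≈ 13.23°, λ = atan2(p_y, p_x) ≈ 137.15°.

≈ (13°N, 137°E)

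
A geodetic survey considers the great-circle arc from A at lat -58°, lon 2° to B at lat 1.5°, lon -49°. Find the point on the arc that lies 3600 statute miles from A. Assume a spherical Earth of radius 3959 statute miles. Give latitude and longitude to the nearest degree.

≈ lat -16°, lon -40°

The haversine formula gives a central angle δ ≈ 1.254 rad (71.9°) between the endpoints. The total great-circle distance is δ·R ≈ 1.254 × 3959 ≈ 4966 mi, so the target fraction is f = 3600/4966 ≈ 0.725.
Interpolate at f ≈ 0.725 with slerp weights a = sin((1−f)δ)/sin δ ≈ 0.356, b = sin(fδ)/sin δ ≈ 0.830.
p = a·p₁ + b·p₂ ≈ (0.733, -0.620, -0.280); φ = arcsin(p_z) ≈ -16.27°, λ = atan2(p_y, p_x) ≈ -40.22°.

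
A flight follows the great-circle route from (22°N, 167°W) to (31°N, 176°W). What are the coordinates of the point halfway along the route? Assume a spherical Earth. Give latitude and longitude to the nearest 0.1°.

The haversine formula gives a central angle δ ≈ 0.211 rad (12.1°) between the endpoints.
Interpolate at f = 1/2 with slerp weights a = sin((1−f)δ)/sin δ ≈ 0.503, b = sin(fδ)/sin δ ≈ 0.503.
p = a·p₁ + b·p₂ ≈ (-0.884, -0.135, 0.447); φ = arcsin(p_z) ≈ 26.57°, λ = atan2(p_y, p_x) ≈ -171.32°.

≈ (26.6°N, 171.3°W)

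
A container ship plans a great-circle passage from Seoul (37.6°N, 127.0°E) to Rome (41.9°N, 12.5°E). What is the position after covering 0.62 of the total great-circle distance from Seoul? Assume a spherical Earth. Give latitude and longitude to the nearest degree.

Convert each endpoint to a unit vector on the sphere (x = cos φ cos λ, y = cos φ sin λ, z = sin φ).
The central angle between the endpoints is δ = arccos(p₁·p₂) ≈ 1.407 rad (80.6°).
Interpolate at f = 0.62 with slerp weights a = sin((1−f)δ)/sin δ ≈ 0.516, b = sin(fδ)/sin δ ≈ 0.776.
p = a·p₁ + b·p₂ ≈ (0.318, 0.452, 0.834); φ = arcsin(p_z) ≈ 56.47°, λ = atan2(p_y, p_x) ≈ 54.88°.

≈ (56°N, 55°E)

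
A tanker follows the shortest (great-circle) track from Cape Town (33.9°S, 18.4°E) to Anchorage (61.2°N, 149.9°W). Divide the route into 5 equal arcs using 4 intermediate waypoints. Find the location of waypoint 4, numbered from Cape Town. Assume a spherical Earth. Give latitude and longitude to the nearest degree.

≈ 80°N, 61°W

Convert each endpoint to a unit vector on the sphere (x = cos φ cos λ, y = cos φ sin λ, z = sin φ).
The central angle between the endpoints is δ = arccos(p₁·p₂) ≈ 2.647 rad (151.7°).
Interpolate at f = 4/5 with slerp weights a = sin((1−f)δ)/sin δ ≈ 1.065, b = sin(fδ)/sin δ ≈ 1.800.
p = a·p₁ + b·p₂ ≈ (0.088, -0.156, 0.984); φ = arcsin(p_z) ≈ 79.68°, λ = atan2(p_y, p_x) ≈ -60.54°.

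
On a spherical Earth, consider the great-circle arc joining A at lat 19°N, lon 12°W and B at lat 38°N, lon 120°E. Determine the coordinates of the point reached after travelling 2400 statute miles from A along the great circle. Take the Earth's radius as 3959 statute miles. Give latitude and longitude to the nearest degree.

Convert each endpoint to a unit vector on the sphere (x = cos φ cos λ, y = cos φ sin λ, z = sin φ).
The central angle between the endpoints is δ = arccos(p₁·p₂) ≈ 1.874 rad (107.3°). The total great-circle distance is δ·R ≈ 1.874 × 3959 ≈ 7417 mi, so the target fraction is f = 2400/7417 ≈ 0.324.
Interpolate at f ≈ 0.324 with slerp weights a = sin((1−f)δ)/sin δ ≈ 1.000, b = sin(fδ)/sin δ ≈ 0.597.
p = a·p₁ + b·p₂ ≈ (0.689, 0.211, 0.693); φ = arcsin(p_z) ≈ 43.87°, λ = atan2(p_y, p_x) ≈ 17.00°.

≈ lat 44°N, lon 17°E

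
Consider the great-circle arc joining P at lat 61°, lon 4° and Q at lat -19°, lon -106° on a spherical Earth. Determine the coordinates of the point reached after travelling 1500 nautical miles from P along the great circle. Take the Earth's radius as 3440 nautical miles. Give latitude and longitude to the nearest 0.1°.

≈ lat 55.2°, lon -43.1°

Write both endpoints as unit vectors p₁, p₂ with components (cos φ cos λ, cos φ sin λ, sin φ).
The central angle between the endpoints is δ = arccos(p₁·p₂) ≈ 2.028 rad (116.2°). The total great-circle distance is δ·R ≈ 2.028 × 3440 ≈ 6977 nmi, so the target fraction is f = 1500/6977 ≈ 0.215.
Interpolate at f ≈ 0.215 with slerp weights a = sin((1−f)δ)/sin δ ≈ 1.114, b = sin(fδ)/sin δ ≈ 0.471.
p = a·p₁ + b·p₂ ≈ (0.416, -0.390, 0.821); φ = arcsin(p_z) ≈ 55.22°, λ = atan2(p_y, p_x) ≈ -43.15°.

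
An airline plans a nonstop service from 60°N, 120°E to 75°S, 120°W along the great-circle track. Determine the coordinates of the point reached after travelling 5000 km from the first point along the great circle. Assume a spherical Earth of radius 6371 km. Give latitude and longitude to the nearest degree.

The haversine formula gives a central angle δ ≈ 2.693 rad (154.3°) between the endpoints. The total great-circle distance is δ·R ≈ 2.693 × 6371 ≈ 17159 km, so the target fraction is f = 5000/17159 ≈ 0.291.
Interpolate at f ≈ 0.291 with slerp weights a = sin((1−f)δ)/sin δ ≈ 2.177, b = sin(fδ)/sin δ ≈ 1.631.
p = a·p₁ + b·p₂ ≈ (-0.755, 0.577, 0.310); φ = arcsin(p_z) ≈ 18.08°, λ = atan2(p_y, p_x) ≈ 142.61°.

≈ 18°N, 143°E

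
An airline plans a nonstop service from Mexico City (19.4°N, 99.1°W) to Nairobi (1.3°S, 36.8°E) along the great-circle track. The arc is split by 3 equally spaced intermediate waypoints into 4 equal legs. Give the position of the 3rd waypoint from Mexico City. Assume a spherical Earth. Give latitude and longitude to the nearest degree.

From cos δ = sin φ₁ sin φ₂ + cos φ₁ cos φ₂ cos Δλ, the central angle is δ ≈ 2.325 rad (133.2°).
Interpolate at f = 3/4 with slerp weights a = sin((1−f)δ)/sin δ ≈ 0.753, b = sin(fδ)/sin δ ≈ 1.352.
p = a·p₁ + b·p₂ ≈ (0.970, 0.108, 0.220); φ = arcsin(p_z) ≈ 12.68°, λ = atan2(p_y, p_x) ≈ 6.34°.

≈ 13°N, 6°E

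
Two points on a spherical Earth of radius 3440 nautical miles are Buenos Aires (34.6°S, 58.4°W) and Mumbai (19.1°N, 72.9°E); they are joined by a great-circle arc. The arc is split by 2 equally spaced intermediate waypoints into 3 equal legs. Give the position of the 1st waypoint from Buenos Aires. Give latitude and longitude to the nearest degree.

Convert each endpoint to a unit vector on the sphere (x = cos φ cos λ, y = cos φ sin λ, z = sin φ).
The central angle between the endpoints is δ = arccos(p₁·p₂) ≈ 2.345 rad (134.4°).
Interpolate at f = 1/3 with slerp weights a = sin((1−f)δ)/sin δ ≈ 1.399, b = sin(fδ)/sin δ ≈ 0.985.
p = a·p₁ + b·p₂ ≈ (0.877, -0.091, -0.472); φ = arcsin(p_z) ≈ -28.15°, λ = atan2(p_y, p_x) ≈ -5.90°.

≈ 28°S, 6°W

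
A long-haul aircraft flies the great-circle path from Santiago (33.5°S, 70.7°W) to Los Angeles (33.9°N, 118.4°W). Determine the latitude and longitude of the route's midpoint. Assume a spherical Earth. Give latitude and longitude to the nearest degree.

≈ 0°N, 94°W

Write both endpoints as unit vectors p₁, p₂ with components (cos φ cos λ, cos φ sin λ, sin φ).
The central angle between the endpoints is δ = arccos(p₁·p₂) ≈ 1.412 rad (80.9°).
Interpolate at f = 1/2 with slerp weights a = sin((1−f)δ)/sin δ ≈ 0.657, b = sin(fδ)/sin δ ≈ 0.657.
p = a·p₁ + b·p₂ ≈ (-0.078, -0.997, 0.004); φ = arcsin(p_z) ≈ 0.22°, λ = atan2(p_y, p_x) ≈ -94.49°.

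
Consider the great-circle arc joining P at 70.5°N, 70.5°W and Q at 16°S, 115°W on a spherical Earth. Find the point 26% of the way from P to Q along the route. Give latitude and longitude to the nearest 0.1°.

≈ 49.7°N, 95.4°W

Convert each endpoint to a unit vector on the sphere (x = cos φ cos λ, y = cos φ sin λ, z = sin φ).
The central angle between the endpoints is δ = arccos(p₁·p₂) ≈ 1.602 rad (91.8°).
Interpolate at f = 0.26 with slerp weights a = sin((1−f)δ)/sin δ ≈ 0.927, b = sin(fδ)/sin δ ≈ 0.405.
p = a·p₁ + b·p₂ ≈ (-0.061, -0.644, 0.762); φ = arcsin(p_z) ≈ 49.67°, λ = atan2(p_y, p_x) ≈ -95.42°.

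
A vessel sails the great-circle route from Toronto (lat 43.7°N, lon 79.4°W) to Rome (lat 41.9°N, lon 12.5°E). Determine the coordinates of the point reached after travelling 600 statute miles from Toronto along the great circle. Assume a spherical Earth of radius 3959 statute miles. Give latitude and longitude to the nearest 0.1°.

≈ lat 48.1°N, lon 68.6°W

Write both endpoints as unit vectors p₁, p₂ with components (cos φ cos λ, cos φ sin λ, sin φ).
The central angle between the endpoints is δ = arccos(p₁·p₂) ≈ 1.111 rad (63.7°). The total great-circle distance is δ·R ≈ 1.111 × 3959 ≈ 4399 mi, so the target fraction is f = 600/4399 ≈ 0.136.
Interpolate at f ≈ 0.136 with slerp weights a = sin((1−f)δ)/sin δ ≈ 0.914, b = sin(fδ)/sin δ ≈ 0.168.
p = a·p₁ + b·p₂ ≈ (0.244, -0.622, 0.744); φ = arcsin(p_z) ≈ 48.06°, λ = atan2(p_y, p_x) ≈ -68.59°.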